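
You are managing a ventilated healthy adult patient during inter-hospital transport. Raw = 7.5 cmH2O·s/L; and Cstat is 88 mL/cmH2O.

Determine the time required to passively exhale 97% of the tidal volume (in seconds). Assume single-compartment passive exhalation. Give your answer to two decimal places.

2.31

τ = R × C = 7.5 × 88 mL/cmH2O = 7.5 × 0.088 L/cmH2O = 0.66 s.
Exhaled fraction f = 1 − e^(−t/τ) → t = −τ·ln(1 − f) = −0.66·ln(0.03) = 2.314 s.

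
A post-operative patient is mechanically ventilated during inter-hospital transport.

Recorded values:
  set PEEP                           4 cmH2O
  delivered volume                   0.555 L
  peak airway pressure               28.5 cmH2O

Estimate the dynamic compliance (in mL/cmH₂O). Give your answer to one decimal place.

22.7

Dynamic compliance = Vt / (PIP − PEEP) = 555 / (28.5 − 4) = 555 / 24.5 = 22.653 mL/cmH2O.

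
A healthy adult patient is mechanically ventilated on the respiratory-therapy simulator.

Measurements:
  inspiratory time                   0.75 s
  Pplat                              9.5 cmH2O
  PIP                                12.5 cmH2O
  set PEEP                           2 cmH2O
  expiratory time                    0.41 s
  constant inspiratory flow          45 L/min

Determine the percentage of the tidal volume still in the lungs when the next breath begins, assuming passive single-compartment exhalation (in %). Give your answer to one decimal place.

25.5

Flow: 45 L/min ÷ 60 = 0.75 L/s.
Vt = flow × Ti = 0.75 L/s × 0.75 s × 1000 mL/L = 562.5 mL.
R = (PIP − Pplat)/V̇ = (12.5 − 9.5) / 0.75 = 3.0/0.75 = 4.0 cmH2O·s/L.
C = Vt/(Pplat − PEEP) = 562.5 / (9.5 − 2) = 562.5/7.5 = 75.0 mL/cmH2O.
τ = R × C = 4.0 × 0.075 L/cmH2O = 0.3 s.
Fraction remaining at end-expiration = e^(−Te/τ) = e^(−0.41/0.3) = 0.255 → 25.5%.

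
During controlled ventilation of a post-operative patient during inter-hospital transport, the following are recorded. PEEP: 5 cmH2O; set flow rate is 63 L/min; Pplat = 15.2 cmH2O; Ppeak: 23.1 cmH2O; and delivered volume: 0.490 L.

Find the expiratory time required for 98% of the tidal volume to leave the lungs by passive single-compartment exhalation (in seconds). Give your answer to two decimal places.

1.41

Flow: 63 L/min ÷ 60 = 1.05 L/s.
R = (PIP − Pplat)/V̇ = (23.1 − 15.2) / 1.05 = 7.9/1.05 = 7.524 cmH2O·s/L.
C = Vt/(Pplat − PEEP) = 490.0 / (15.2 − 5) = 490.0/10.2 = 48.039 mL/cmH2O.
τ = R × C = 7.524 × 0.04804 L/cmH2O = 0.3615 s.
t = −τ·ln(1 − 0.98) = −0.3615·ln(0.02) = 1.414 s.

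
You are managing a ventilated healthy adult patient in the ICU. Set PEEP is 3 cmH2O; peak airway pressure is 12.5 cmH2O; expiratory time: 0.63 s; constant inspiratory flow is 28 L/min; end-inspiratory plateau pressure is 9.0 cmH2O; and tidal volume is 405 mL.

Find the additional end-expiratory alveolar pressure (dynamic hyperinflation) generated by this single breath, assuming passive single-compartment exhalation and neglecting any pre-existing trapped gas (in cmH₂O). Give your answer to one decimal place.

Flow: 28 L/min ÷ 60 = 0.4667 L/s.
R = (PIP − Pplat)/V̇ = (12.5 − 9.0) / 0.4667 = 3.5/0.4667 = 7.499 cmH2O·s/L.
C = Vt/(Pplat − PEEP) = 405.0 / (9.0 − 3) = 405.0/6.0 = 67.5 mL/cmH2O.
τ = R × C = 7.499 × 0.0675 L/cmH2O = 0.5062 s.
Fraction remaining = e^(−Te/τ) = e^(−0.63/0.5062) = 0.2881; trapped volume = 405.0 × 0.2881 = 116.68 mL.
Additional alveolar pressure from trapping ≈ V_trapped / C = 116.68 / 67.5 = 1.729 cmH2O.

1.7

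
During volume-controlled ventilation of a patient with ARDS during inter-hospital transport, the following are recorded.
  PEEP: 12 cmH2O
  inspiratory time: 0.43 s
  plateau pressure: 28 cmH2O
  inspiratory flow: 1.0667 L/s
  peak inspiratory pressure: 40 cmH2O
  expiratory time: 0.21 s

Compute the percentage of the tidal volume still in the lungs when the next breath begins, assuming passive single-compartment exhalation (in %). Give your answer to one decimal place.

Vt = flow × Ti = 1.0667 L/s × 0.43 s × 1000 mL/L = 458.68 mL.
R = (PIP − Pplat)/V̇ = (40 − 28) / 1.0667 = 12.0/1.0667 = 11.25 cmH2O·s/L.
C = Vt/(Pplat − PEEP) = 458.68 / (28 − 12) = 458.68/16.0 = 28.668 mL/cmH2O.
τ = R × C = 11.25 × 0.02867 L/cmH2O = 0.3225 s.
Fraction remaining at end-expiration = e^(−Te/τ) = e^(−0.21/0.3225) = 0.5214 → 52.14%.

52.1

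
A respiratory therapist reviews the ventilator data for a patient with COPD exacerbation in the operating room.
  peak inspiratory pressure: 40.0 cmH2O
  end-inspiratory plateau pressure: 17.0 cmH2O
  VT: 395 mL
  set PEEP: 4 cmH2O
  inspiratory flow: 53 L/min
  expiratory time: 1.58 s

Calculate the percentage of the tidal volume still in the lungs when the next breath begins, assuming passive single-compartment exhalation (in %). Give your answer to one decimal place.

13.6

Flow: 53 L/min ÷ 60 = 0.8833 L/s.
R = (PIP − Pplat)/V̇ = (40.0 − 17.0) / 0.8833 = 23.0/0.8833 = 26.039 cmH2O·s/L.
C = Vt/(Pplat − PEEP) = 395.0 / (17.0 − 4) = 395.0/13.0 = 30.385 mL/cmH2O.
τ = R × C = 26.039 × 0.03039 L/cmH2O = 0.7913 s.
Fraction remaining at end-expiration = e^(−Te/τ) = e^(−1.58/0.7913) = 0.1358 → 13.58%.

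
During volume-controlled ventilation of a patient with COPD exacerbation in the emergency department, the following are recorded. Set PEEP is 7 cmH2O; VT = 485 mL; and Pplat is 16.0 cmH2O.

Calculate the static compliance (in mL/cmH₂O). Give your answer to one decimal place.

53.9

Cstat = Vt / (Pplat − PEEP) = 485 / (16.0 − 7) = 485 / 9.0 = 53.889 mL/cmH2O.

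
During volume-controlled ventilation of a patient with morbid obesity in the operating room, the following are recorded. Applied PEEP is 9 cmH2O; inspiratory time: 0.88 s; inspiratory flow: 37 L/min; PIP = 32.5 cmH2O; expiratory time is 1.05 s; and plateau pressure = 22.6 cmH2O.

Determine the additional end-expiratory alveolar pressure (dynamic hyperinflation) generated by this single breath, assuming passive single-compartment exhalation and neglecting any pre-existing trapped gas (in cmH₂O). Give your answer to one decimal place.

2.6

Flow: 37 L/min ÷ 60 = 0.6167 L/s.
Vt = flow × Ti = 0.6167 L/s × 0.88 s × 1000 mL/L = 542.7 mL.
R = (PIP − Pplat)/V̇ = (32.5 − 22.6) / 0.6167 = 9.9/0.6167 = 16.053 cmH2O·s/L.
C = Vt/(Pplat − PEEP) = 542.7 / (22.6 − 9) = 542.7/13.6 = 39.904 mL/cmH2O.
τ = R × C = 16.053 × 0.0399 L/cmH2O = 0.6405 s.
Fraction remaining = e^(−Te/τ) = e^(−1.05/0.6405) = 0.1941; trapped volume = 542.7 × 0.1941 = 105.34 mL.
Additional alveolar pressure from trapping ≈ V_trapped / C = 105.34 / 39.904 = 2.64 cmH2O.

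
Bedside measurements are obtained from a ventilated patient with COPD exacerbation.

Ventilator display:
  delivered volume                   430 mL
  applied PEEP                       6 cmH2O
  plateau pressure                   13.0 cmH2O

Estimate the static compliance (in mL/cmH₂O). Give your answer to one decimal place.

Cstat = Vt / (Pplat − PEEP) = 430 / (13.0 − 6) = 430 / 7.0 = 61.429 mL/cmH2O.

61.4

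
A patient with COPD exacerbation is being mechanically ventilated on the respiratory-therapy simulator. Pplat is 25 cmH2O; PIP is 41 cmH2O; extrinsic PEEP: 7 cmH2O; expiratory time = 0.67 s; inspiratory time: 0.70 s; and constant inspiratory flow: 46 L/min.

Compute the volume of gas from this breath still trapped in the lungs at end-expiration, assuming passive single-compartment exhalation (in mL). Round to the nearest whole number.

183

Flow: 46 L/min ÷ 60 = 0.7667 L/s.
Vt = flow × Ti = 0.7667 L/s × 0.70 s × 1000 mL/L = 536.69 mL.
R = (PIP − Pplat)/V̇ = (41 − 25) / 0.7667 = 16.0/0.7667 = 20.869 cmH2O·s/L.
C = Vt/(Pplat − PEEP) = 536.69 / (25 − 7) = 536.69/18.0 = 29.816 mL/cmH2O.
τ = R × C = 20.869 × 0.02982 L/cmH2O = 0.6223 s.
Fraction remaining = e^(−Te/τ) = e^(−0.67/0.6223) = 0.3407.
Trapped volume = 536.69 × 0.3407 = 182.85 mL.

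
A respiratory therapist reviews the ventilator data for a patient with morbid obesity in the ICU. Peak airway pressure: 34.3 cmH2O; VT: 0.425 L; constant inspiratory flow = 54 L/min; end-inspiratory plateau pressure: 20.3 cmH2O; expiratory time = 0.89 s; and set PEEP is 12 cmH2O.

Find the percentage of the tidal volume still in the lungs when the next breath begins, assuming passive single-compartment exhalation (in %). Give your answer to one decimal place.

Flow: 54 L/min ÷ 60 = 0.9 L/s.
R = (PIP − Pplat)/V̇ = (34.3 − 20.3) / 0.9 = 14.0/0.9 = 15.556 cmH2O·s/L.
C = Vt/(Pplat − PEEP) = 425.0 / (20.3 − 12) = 425.0/8.3 = 51.205 mL/cmH2O.
τ = R × C = 15.556 × 0.05121 L/cmH2O = 0.7966 s.
Fraction remaining at end-expiration = e^(−Te/τ) = e^(−0.89/0.7966) = 0.3272 → 32.72%.

32.7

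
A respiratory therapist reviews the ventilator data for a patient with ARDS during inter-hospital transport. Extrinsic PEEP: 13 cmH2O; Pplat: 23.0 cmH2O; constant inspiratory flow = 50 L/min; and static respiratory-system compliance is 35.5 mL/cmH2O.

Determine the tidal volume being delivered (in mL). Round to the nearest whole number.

Vt = Cstat × (Pplat − PEEP) = 35.5 × (23.0 − 13) = 35.5 × 10.0 = 355.0 mL.

355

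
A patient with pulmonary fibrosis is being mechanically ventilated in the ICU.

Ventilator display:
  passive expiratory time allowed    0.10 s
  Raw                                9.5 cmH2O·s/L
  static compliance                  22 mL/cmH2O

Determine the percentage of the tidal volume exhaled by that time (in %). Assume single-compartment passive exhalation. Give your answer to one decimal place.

τ = R × C = 9.5 × 22 mL/cmH2O = 9.5 × 0.022 L/cmH2O = 0.209 s.
Passive exhalation: V(t)/V₀ = e^(−t/τ) = e^(−0.10/0.209) = 0.6197.
Fraction exhaled = 1 − 0.6197 = 0.3803 → 38.03%.

38.0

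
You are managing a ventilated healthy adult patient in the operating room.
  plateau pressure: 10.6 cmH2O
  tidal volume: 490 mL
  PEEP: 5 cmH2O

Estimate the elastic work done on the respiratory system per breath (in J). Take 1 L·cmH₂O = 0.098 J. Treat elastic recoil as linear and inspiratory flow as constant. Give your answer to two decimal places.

0.13

Elastic work ≈ ½ × (Pplat − PEEP) × Vt = 0.5 × (10.6 − 5) × 0.490 L = 0.5 × 5.6 × 0.490 = 1.372 L·cmH2O.
× 0.098 J/(L·cmH2O) → 0.1345 J.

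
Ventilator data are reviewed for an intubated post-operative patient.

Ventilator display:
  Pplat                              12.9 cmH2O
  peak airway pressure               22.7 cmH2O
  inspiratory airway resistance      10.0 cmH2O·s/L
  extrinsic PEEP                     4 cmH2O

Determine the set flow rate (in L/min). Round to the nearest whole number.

flow = (PIP − Pplat) / Raw = (22.7 − 12.9) / 10.0 = 0.98 L/s × 60 = 58.8 L/min.

59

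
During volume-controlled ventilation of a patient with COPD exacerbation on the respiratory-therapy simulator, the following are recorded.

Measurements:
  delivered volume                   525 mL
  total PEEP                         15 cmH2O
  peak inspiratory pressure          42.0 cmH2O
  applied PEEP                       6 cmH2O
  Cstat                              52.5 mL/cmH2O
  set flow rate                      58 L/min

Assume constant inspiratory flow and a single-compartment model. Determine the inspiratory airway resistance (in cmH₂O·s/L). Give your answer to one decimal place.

17.6

Flow: 58 L/min ÷ 60 = 0.9667 L/s.
Total PEEP = 15 cmH2O (set 6 + intrinsic 9); this is the baseline alveolar pressure.
Equation of motion (constant flow): PIP = Vt/C + R·V̇ + PEEP.
R·V̇ = PIP − Vt/C − PEEP = 42.0 − 525/52.5 − 15 = 42.0 − 10.0 − 15 = 17.0 cmH2O.
R = 17.0 / 0.9667 = 17.586 cmH2O·s/L.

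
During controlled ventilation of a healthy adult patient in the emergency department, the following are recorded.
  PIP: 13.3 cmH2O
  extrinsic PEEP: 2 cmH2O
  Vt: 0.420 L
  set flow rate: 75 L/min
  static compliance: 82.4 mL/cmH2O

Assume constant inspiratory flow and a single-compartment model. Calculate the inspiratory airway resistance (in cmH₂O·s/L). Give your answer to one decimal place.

5.0

Flow: 75 L/min ÷ 60 = 1.25 L/s.
Equation of motion (constant flow): PIP = Vt/C + R·V̇ + PEEP.
R·V̇ = PIP − Vt/C − PEEP = 13.3 − 420/82.4 − 2 = 13.3 − 5.097 − 2 = 6.203 cmH2O.
R = 6.203 / 1.25 = 4.962 cmH2O·s/L.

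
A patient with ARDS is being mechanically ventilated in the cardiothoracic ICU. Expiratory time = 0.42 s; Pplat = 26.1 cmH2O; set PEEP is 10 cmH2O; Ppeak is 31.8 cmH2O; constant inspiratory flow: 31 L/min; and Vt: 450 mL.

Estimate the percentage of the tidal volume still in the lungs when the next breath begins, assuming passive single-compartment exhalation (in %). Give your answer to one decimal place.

Flow: 31 L/min ÷ 60 = 0.5167 L/s.
R = (PIP − Pplat)/V̇ = (31.8 − 26.1) / 0.5167 = 5.7/0.5167 = 11.032 cmH2O·s/L.
C = Vt/(Pplat − PEEP) = 450.0 / (26.1 − 10) = 450.0/16.1 = 27.95 mL/cmH2O.
τ = R × C = 11.032 × 0.02795 L/cmH2O = 0.3083 s.
Fraction remaining at end-expiration = e^(−Te/τ) = e^(−0.42/0.3083) = 0.2561 → 25.61%.

25.6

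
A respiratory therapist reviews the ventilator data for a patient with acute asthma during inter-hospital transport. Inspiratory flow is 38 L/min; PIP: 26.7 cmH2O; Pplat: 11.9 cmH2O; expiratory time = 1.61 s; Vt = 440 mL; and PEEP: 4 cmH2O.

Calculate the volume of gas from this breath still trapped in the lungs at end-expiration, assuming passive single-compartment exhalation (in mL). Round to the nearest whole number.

Flow: 38 L/min ÷ 60 = 0.6333 L/s.
R = (PIP − Pplat)/V̇ = (26.7 − 11.9) / 0.6333 = 14.8/0.6333 = 23.37 cmH2O·s/L.
C = Vt/(Pplat − PEEP) = 440.0 / (11.9 − 4) = 440.0/7.9 = 55.696 mL/cmH2O.
τ = R × C = 23.37 × 0.0557 L/cmH2O = 1.302 s.
Fraction remaining = e^(−Te/τ) = e^(−1.61/1.302) = 0.2904.
Trapped volume = 440.0 × 0.2904 = 127.78 mL.

128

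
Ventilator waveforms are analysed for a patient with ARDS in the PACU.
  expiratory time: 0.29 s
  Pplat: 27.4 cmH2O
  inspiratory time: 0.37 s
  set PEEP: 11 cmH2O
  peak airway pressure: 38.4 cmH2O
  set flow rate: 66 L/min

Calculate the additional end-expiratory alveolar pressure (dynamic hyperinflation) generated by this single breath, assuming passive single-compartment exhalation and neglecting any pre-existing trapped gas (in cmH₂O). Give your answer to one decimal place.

5.1

Flow: 66 L/min ÷ 60 = 1.1 L/s.
Vt = flow × Ti = 1.1 L/s × 0.37 s × 1000 mL/L = 407.0 mL.
R = (PIP − Pplat)/V̇ = (38.4 − 27.4) / 1.1 = 11.0/1.1 = 10.0 cmH2O·s/L.
C = Vt/(Pplat − PEEP) = 407.0 / (27.4 − 11) = 407.0/16.4 = 24.817 mL/cmH2O.
τ = R × C = 10.0 × 0.02482 L/cmH2O = 0.2482 s.
Fraction remaining = e^(−Te/τ) = e^(−0.29/0.2482) = 0.3109; trapped volume = 407.0 × 0.3109 = 126.54 mL.
Additional alveolar pressure from trapping ≈ V_trapped / C = 126.54 / 24.817 = 5.099 cmH2O.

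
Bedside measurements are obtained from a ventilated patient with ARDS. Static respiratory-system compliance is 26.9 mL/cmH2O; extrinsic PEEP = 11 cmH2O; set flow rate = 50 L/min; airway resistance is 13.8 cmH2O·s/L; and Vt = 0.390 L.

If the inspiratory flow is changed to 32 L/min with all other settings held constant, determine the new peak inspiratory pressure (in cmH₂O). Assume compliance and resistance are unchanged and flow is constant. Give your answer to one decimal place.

Flow: 50 L/min ÷ 60 = 0.8333 L/s.
New flow: 32 L/min ÷ 60 = 0.5333 L/s.
PIP = Vt/C + R·V̇ + PEEP (constant-flow equation of motion).
Only the resistive term changes: ΔPIP = R × ΔV̇ = 13.8 × (0.5333 − 0.8333) = 13.8 × -0.3 = -4.14 cmH2O.
Original PIP = 390/26.9 + 13.8×0.8333 + 11 = 36.998 cmH2O; new PIP = 36.998 + (-4.14) = 32.858 cmH2O.

32.9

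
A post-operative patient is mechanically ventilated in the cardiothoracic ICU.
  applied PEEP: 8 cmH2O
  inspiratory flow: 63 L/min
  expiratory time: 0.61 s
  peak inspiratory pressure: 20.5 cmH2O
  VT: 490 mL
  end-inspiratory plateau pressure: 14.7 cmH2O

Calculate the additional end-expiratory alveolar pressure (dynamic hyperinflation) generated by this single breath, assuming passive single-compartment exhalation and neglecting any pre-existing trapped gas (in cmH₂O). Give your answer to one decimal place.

1.5

Flow: 63 L/min ÷ 60 = 1.05 L/s.
R = (PIP − Pplat)/V̇ = (20.5 − 14.7) / 1.05 = 5.8/1.05 = 5.524 cmH2O·s/L.
C = Vt/(Pplat − PEEP) = 490.0 / (14.7 − 8) = 490.0/6.7 = 73.134 mL/cmH2O.
τ = R × C = 5.524 × 0.07313 L/cmH2O = 0.404 s.
Fraction remaining = e^(−Te/τ) = e^(−0.61/0.404) = 0.2209; trapped volume = 490.0 × 0.2209 = 108.24 mL.
Additional alveolar pressure from trapping ≈ V_trapped / C = 108.24 / 73.134 = 1.48 cmH2O.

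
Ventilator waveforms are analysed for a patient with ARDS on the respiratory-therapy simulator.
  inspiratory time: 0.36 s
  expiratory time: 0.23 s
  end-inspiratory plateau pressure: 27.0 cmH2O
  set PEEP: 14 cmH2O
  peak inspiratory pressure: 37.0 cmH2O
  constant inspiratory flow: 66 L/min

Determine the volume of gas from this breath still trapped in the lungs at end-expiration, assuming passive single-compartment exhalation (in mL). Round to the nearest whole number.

173

Flow: 66 L/min ÷ 60 = 1.1 L/s.
Vt = flow × Ti = 1.1 L/s × 0.36 s × 1000 mL/L = 396.0 mL.
R = (PIP − Pplat)/V̇ = (37.0 − 27.0) / 1.1 = 10.0/1.1 = 9.091 cmH2O·s/L.
C = Vt/(Pplat − PEEP) = 396.0 / (27.0 − 14) = 396.0/13.0 = 30.462 mL/cmH2O.
τ = R × C = 9.091 × 0.03046 L/cmH2O = 0.2769 s.
Fraction remaining = e^(−Te/τ) = e^(−0.23/0.2769) = 0.4358.
Trapped volume = 396.0 × 0.4358 = 172.58 mL.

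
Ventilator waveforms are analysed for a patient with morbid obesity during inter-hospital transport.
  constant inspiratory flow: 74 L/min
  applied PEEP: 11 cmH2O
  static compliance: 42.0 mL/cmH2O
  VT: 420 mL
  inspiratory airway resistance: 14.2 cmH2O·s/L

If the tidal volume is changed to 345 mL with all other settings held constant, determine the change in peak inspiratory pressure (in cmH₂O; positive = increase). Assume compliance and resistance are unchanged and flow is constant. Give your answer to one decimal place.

-1.8

PIP = Vt/C + R·V̇ + PEEP (constant-flow equation of motion).
Only the elastic term changes: ΔPIP = ΔVt / C = (345 − 420) / 42.0 = -1.786 cmH2O.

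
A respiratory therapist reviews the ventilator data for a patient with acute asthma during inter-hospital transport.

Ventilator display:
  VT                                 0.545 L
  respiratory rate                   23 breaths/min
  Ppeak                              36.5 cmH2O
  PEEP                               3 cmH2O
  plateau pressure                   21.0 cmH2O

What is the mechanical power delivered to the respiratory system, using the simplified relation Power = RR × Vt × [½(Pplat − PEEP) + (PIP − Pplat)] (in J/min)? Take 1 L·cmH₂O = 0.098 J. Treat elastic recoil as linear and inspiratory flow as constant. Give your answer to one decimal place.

Per-breath work = Vt × [½(Pplat−PEEP) + (PIP−Pplat)] = 0.545 × [0.5×18.0 + 15.5] = 0.545 × 24.5 = 13.353 L·cmH2O.
Power = 23 × 13.353 = 307.12 L·cmH2O/min.
× 0.098 J/(L·cmH2O) → 30.098 J/min.

30.1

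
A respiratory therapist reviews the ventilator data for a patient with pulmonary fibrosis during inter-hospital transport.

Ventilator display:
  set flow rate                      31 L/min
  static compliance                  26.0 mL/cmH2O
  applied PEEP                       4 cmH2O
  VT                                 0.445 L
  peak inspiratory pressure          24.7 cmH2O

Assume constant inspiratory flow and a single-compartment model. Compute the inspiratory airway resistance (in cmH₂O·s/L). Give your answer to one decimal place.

Flow: 31 L/min ÷ 60 = 0.5167 L/s.
Equation of motion (constant flow): PIP = Vt/C + R·V̇ + PEEP.
R·V̇ = PIP − Vt/C − PEEP = 24.7 − 445/26.0 − 4 = 24.7 − 17.115 − 4 = 3.585 cmH2O.
R = 3.585 / 0.5167 = 6.938 cmH2O·s/L.

6.9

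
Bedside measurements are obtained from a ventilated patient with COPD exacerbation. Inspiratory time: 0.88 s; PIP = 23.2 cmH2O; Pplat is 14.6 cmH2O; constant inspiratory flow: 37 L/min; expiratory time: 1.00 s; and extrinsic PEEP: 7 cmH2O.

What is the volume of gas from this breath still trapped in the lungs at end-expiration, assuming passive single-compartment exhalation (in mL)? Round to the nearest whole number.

Flow: 37 L/min ÷ 60 = 0.6167 L/s.
Vt = flow × Ti = 0.6167 L/s × 0.88 s × 1000 mL/L = 542.7 mL.
R = (PIP − Pplat)/V̇ = (23.2 − 14.6) / 0.6167 = 8.6/0.6167 = 13.945 cmH2O·s/L.
C = Vt/(Pplat − PEEP) = 542.7 / (14.6 − 7) = 542.7/7.6 = 71.408 mL/cmH2O.
τ = R × C = 13.945 × 0.07141 L/cmH2O = 0.9958 s.
Fraction remaining = e^(−Te/τ) = e^(−1.00/0.9958) = 0.3663.
Trapped volume = 542.7 × 0.3663 = 198.79 mL.

199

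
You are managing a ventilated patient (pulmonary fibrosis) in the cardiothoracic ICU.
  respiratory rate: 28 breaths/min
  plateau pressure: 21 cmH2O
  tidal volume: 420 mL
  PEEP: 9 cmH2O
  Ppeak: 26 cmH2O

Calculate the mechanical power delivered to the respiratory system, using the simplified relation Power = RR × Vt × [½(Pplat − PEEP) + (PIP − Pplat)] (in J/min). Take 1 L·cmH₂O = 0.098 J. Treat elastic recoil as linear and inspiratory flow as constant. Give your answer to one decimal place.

Per-breath work = Vt × [½(Pplat−PEEP) + (PIP−Pplat)] = 0.420 × [0.5×12.0 + 5.0] = 0.420 × 11.0 = 4.62 L·cmH2O.
Power = 28 × 4.62 = 129.36 L·cmH2O/min.
× 0.098 J/(L·cmH2O) → 12.677 J/min.

12.7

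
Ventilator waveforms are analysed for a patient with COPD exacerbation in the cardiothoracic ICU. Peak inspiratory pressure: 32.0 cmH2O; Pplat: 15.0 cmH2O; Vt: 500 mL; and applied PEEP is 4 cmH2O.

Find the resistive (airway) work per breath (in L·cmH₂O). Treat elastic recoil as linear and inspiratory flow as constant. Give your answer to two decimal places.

With constant inspiratory flow the resistive pressure is constant at PIP − Pplat = 32.0 − 15.0 = 17.0 cmH2O, so resistive work = 17.0 × 0.500 = 8.5 L·cmH2O.

8.50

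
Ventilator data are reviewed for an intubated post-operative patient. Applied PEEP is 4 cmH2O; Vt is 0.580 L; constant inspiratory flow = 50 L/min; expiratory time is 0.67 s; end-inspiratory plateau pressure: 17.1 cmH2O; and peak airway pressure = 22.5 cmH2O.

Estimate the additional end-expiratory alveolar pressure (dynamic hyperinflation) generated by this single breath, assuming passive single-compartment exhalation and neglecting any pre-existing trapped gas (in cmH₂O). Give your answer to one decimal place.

1.3

Flow: 50 L/min ÷ 60 = 0.8333 L/s.
R = (PIP − Pplat)/V̇ = (22.5 − 17.1) / 0.8333 = 5.4/0.8333 = 6.48 cmH2O·s/L.
C = Vt/(Pplat − PEEP) = 580.0 / (17.1 − 4) = 580.0/13.1 = 44.275 mL/cmH2O.
τ = R × C = 6.48 × 0.04428 L/cmH2O = 0.2869 s.
Fraction remaining = e^(−Te/τ) = e^(−0.67/0.2869) = 0.09678; trapped volume = 580.0 × 0.09678 = 56.132 mL.
Additional alveolar pressure from trapping ≈ V_trapped / C = 56.132 / 44.275 = 1.268 cmH2O.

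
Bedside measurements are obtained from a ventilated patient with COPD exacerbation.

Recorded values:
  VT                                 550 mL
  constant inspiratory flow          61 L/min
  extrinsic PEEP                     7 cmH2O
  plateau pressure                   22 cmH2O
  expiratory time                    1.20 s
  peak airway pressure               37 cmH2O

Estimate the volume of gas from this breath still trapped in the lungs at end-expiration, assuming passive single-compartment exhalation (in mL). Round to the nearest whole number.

60

Flow: 61 L/min ÷ 60 = 1.0167 L/s.
R = (PIP − Pplat)/V̇ = (37 − 22) / 1.0167 = 15.0/1.0167 = 14.754 cmH2O·s/L.
C = Vt/(Pplat − PEEP) = 550.0 / (22 − 7) = 550.0/15.0 = 36.667 mL/cmH2O.
τ = R × C = 14.754 × 0.03667 L/cmH2O = 0.541 s.
Fraction remaining = e^(−Te/τ) = e^(−1.20/0.541) = 0.1088.
Trapped volume = 550.0 × 0.1088 = 59.84 mL.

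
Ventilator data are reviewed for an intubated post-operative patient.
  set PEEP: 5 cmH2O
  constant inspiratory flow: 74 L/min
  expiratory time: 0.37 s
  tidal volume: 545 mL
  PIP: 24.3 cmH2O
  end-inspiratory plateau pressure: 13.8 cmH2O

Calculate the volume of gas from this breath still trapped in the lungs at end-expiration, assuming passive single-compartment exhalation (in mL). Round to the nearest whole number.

Flow: 74 L/min ÷ 60 = 1.2333 L/s.
R = (PIP − Pplat)/V̇ = (24.3 − 13.8) / 1.2333 = 10.5/1.2333 = 8.514 cmH2O·s/L.
C = Vt/(Pplat − PEEP) = 545.0 / (13.8 − 5) = 545.0/8.8 = 61.932 mL/cmH2O.
τ = R × C = 8.514 × 0.06193 L/cmH2O = 0.5273 s.
Fraction remaining = e^(−Te/τ) = e^(−0.37/0.5273) = 0.4957.
Trapped volume = 545.0 × 0.4957 = 270.16 mL.

270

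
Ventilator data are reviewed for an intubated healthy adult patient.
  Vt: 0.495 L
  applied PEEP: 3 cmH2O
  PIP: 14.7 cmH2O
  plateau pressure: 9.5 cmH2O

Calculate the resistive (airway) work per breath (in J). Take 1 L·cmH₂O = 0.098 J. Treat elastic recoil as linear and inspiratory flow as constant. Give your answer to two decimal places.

With constant inspiratory flow the resistive pressure is constant at PIP − Pplat = 14.7 − 9.5 = 5.2 cmH2O, so resistive work = 5.2 × 0.495 = 2.574 L·cmH2O.
× 0.098 J/(L·cmH2O) → 0.2523 J.

0.25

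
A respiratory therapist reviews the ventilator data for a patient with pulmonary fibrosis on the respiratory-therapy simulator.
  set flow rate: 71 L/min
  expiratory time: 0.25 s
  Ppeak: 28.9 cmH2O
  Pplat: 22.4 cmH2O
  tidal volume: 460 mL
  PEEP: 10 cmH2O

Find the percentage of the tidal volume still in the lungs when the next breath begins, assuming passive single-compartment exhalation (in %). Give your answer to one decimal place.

29.3

Flow: 71 L/min ÷ 60 = 1.1833 L/s.
R = (PIP − Pplat)/V̇ = (28.9 − 22.4) / 1.1833 = 6.5/1.1833 = 5.493 cmH2O·s/L.
C = Vt/(Pplat − PEEP) = 460.0 / (22.4 − 10) = 460.0/12.4 = 37.097 mL/cmH2O.
τ = R × C = 5.493 × 0.0371 L/cmH2O = 0.2038 s.
Fraction remaining at end-expiration = e^(−Te/τ) = e^(−0.25/0.2038) = 0.2933 → 29.33%.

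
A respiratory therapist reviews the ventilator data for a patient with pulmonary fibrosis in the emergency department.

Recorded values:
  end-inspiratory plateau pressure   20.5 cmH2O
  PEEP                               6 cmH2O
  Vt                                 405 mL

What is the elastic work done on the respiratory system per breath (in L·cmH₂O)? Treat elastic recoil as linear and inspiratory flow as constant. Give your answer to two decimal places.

2.94

Elastic work ≈ ½ × (Pplat − PEEP) × Vt = 0.5 × (20.5 − 6) × 0.405 L = 0.5 × 14.5 × 0.405 = 2.936 L·cmH2O.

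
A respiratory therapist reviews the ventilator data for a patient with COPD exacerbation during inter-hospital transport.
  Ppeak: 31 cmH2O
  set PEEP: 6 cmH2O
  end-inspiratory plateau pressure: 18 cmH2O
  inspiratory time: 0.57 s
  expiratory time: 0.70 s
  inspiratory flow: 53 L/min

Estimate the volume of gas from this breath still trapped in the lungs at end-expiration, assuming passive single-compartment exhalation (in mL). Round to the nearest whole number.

Flow: 53 L/min ÷ 60 = 0.8833 L/s.
Vt = flow × Ti = 0.8833 L/s × 0.57 s × 1000 mL/L = 503.48 mL.
R = (PIP − Pplat)/V̇ = (31 − 18) / 0.8833 = 13.0/0.8833 = 14.718 cmH2O·s/L.
C = Vt/(Pplat − PEEP) = 503.48 / (18 − 6) = 503.48/12.0 = 41.957 mL/cmH2O.
τ = R × C = 14.718 × 0.04196 L/cmH2O = 0.6176 s.
Fraction remaining = e^(−Te/τ) = e^(−0.70/0.6176) = 0.3219.
Trapped volume = 503.48 × 0.3219 = 162.07 mL.

162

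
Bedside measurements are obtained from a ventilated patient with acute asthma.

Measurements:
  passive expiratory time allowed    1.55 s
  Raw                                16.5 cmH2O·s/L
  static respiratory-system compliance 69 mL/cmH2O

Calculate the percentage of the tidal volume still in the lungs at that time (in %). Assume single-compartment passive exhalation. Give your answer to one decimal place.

25.6

τ = R × C = 16.5 × 69 mL/cmH2O = 16.5 × 0.069 L/cmH2O = 1.139 s.
Passive exhalation: V(t)/V₀ = e^(−t/τ) = e^(−1.55/1.139) = 0.2564.
Fraction remaining = 0.2564 → 25.64%.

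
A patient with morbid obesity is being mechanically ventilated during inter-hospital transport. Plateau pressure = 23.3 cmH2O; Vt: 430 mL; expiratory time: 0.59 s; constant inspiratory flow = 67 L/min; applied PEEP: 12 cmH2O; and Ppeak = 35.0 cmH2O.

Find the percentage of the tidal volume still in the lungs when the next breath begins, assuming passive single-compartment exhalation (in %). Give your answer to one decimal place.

Flow: 67 L/min ÷ 60 = 1.1167 L/s.
R = (PIP − Pplat)/V̇ = (35.0 − 23.3) / 1.1167 = 11.7/1.1167 = 10.477 cmH2O·s/L.
C = Vt/(Pplat − PEEP) = 430.0 / (23.3 − 12) = 430.0/11.3 = 38.053 mL/cmH2O.
τ = R × C = 10.477 × 0.03805 L/cmH2O = 0.3986 s.
Fraction remaining at end-expiration = e^(−Te/τ) = e^(−0.59/0.3986) = 0.2276 → 22.76%.

22.8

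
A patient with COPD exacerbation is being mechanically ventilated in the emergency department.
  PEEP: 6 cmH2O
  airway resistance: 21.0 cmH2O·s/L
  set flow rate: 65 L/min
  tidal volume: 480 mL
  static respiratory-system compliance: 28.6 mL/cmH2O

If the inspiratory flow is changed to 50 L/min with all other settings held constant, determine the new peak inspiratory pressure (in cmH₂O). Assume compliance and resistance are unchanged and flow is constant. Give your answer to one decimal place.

Flow: 65 L/min ÷ 60 = 1.0833 L/s.
New flow: 50 L/min ÷ 60 = 0.8333 L/s.
PIP = Vt/C + R·V̇ + PEEP (constant-flow equation of motion).
Only the resistive term changes: ΔPIP = R × ΔV̇ = 21.0 × (0.8333 − 1.0833) = 21.0 × -0.25 = -5.25 cmH2O.
Original PIP = 480/28.6 + 21.0×1.0833 + 6 = 45.533 cmH2O; new PIP = 45.533 + (-5.25) = 40.283 cmH2O.

40.3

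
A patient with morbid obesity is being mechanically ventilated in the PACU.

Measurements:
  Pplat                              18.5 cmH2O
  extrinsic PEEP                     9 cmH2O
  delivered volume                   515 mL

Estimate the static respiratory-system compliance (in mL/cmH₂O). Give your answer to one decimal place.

54.2

Cstat = Vt / (Pplat − PEEP) = 515 / (18.5 − 9) = 515 / 9.5 = 54.211 mL/cmH2O.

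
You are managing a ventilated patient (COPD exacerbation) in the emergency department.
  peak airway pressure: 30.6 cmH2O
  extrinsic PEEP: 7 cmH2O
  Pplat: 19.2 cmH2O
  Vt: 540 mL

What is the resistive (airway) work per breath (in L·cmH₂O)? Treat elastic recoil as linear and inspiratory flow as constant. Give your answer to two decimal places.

6.16

With constant inspiratory flow the resistive pressure is constant at PIP − Pplat = 30.6 − 19.2 = 11.4 cmH2O, so resistive work = 11.4 × 0.540 = 6.156 L·cmH2O.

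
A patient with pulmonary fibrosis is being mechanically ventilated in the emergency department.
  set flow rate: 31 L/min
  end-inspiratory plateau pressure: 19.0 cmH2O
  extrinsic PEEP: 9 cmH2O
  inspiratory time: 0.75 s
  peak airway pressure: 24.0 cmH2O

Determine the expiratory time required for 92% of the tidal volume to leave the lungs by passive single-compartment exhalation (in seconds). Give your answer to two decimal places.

Flow: 31 L/min ÷ 60 = 0.5167 L/s.
Vt = flow × Ti = 0.5167 L/s × 0.75 s × 1000 mL/L = 387.53 mL.
R = (PIP − Pplat)/V̇ = (24.0 − 19.0) / 0.5167 = 5.0/0.5167 = 9.677 cmH2O·s/L.
C = Vt/(Pplat − PEEP) = 387.53 / (19.0 − 9) = 387.53/10.0 = 38.753 mL/cmH2O.
τ = R × C = 9.677 × 0.03875 L/cmH2O = 0.375 s.
t = −τ·ln(1 − 0.92) = −0.375·ln(0.08) = 0.9471 s.

0.95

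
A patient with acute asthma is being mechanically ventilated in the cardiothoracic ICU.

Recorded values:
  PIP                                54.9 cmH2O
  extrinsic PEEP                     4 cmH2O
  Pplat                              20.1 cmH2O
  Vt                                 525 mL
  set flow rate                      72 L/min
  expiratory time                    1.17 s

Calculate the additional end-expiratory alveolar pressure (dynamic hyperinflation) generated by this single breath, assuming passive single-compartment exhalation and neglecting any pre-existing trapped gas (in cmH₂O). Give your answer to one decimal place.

Flow: 72 L/min ÷ 60 = 1.2 L/s.
R = (PIP − Pplat)/V̇ = (54.9 − 20.1) / 1.2 = 34.8/1.2 = 29.0 cmH2O·s/L.
C = Vt/(Pplat − PEEP) = 525.0 / (20.1 − 4) = 525.0/16.1 = 32.609 mL/cmH2O.
τ = R × C = 29.0 × 0.03261 L/cmH2O = 0.9457 s.
Fraction remaining = e^(−Te/τ) = e^(−1.17/0.9457) = 0.2902; trapped volume = 525.0 × 0.2902 = 152.36 mL.
Additional alveolar pressure from trapping ≈ V_trapped / C = 152.36 / 32.609 = 4.672 cmH2O.

4.7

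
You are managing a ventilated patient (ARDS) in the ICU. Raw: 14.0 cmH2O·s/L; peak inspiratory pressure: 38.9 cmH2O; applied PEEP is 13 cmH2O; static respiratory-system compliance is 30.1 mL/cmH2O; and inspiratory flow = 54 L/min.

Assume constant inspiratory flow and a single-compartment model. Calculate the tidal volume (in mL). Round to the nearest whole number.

400

Flow: 54 L/min ÷ 60 = 0.9 L/s.
Equation of motion (constant flow): PIP = Vt/C + R·V̇ + PEEP.
Vt/C = PIP − R·V̇ − PEEP = 38.9 − 12.6 − 13 = 13.3 cmH2O.
Vt = C × 13.3 = 30.1 × 13.3 = 400.33 mL.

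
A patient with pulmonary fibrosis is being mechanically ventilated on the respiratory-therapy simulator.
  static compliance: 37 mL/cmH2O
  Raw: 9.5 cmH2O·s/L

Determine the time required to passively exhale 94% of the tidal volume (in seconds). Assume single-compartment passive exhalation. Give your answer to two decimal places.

0.99

τ = R × C = 9.5 × 37 mL/cmH2O = 9.5 × 0.037 L/cmH2O = 0.3515 s.
Exhaled fraction f = 1 − e^(−t/τ) → t = −τ·ln(1 − f) = −0.3515·ln(0.06) = 0.9889 s.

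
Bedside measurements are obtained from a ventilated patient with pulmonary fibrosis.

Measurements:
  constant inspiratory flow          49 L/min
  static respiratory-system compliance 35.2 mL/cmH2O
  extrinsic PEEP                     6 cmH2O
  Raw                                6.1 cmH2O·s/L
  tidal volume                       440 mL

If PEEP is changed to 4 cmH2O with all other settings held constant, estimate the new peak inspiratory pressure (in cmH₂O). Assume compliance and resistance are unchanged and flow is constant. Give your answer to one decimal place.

21.5

Flow: 49 L/min ÷ 60 = 0.8167 L/s.
PIP = Vt/C + R·V̇ + PEEP (constant-flow equation of motion).
Only the baseline term changes: ΔPIP = ΔPEEP = 4 − 6 = -2.0 cmH2O.
Original PIP = 440/35.2 + 6.1×0.8167 + 6 = 23.482 cmH2O; new PIP = 23.482 + (-2.0) = 21.482 cmH2O.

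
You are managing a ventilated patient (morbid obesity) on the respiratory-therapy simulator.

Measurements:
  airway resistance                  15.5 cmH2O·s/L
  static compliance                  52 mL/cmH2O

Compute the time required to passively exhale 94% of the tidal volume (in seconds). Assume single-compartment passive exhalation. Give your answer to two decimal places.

2.27

τ = R × C = 15.5 × 52 mL/cmH2O = 15.5 × 0.052 L/cmH2O = 0.806 s.
Exhaled fraction f = 1 − e^(−t/τ) → t = −τ·ln(1 − f) = −0.806·ln(0.06) = 2.268 s.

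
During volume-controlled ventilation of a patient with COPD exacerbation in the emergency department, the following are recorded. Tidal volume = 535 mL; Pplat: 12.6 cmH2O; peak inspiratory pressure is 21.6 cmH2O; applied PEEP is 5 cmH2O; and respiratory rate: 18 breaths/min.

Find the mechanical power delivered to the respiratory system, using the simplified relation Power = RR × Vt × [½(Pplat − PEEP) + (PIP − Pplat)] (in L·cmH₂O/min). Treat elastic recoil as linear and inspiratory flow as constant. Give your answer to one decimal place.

123.3

Per-breath work = Vt × [½(Pplat−PEEP) + (PIP−Pplat)] = 0.535 × [0.5×7.6 + 9.0] = 0.535 × 12.8 = 6.848 L·cmH2O.
Power = 18 × 6.848 = 123.26 L·cmH2O/min.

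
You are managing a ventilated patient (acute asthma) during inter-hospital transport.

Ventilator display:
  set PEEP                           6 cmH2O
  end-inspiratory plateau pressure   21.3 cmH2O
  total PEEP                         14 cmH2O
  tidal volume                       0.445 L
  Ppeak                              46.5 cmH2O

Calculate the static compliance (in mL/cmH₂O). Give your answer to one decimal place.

61.0

End-expiratory occlusion gives total PEEP = 14 cmH2O (intrinsic PEEP = 14 − 6 = 8). Use total PEEP for the elastic gradient.
Cstat = Vt / (Pplat − PEEPtotal) = 445 / (21.3 − 14) = 445 / 7.3 = 60.959 mL/cmH2O.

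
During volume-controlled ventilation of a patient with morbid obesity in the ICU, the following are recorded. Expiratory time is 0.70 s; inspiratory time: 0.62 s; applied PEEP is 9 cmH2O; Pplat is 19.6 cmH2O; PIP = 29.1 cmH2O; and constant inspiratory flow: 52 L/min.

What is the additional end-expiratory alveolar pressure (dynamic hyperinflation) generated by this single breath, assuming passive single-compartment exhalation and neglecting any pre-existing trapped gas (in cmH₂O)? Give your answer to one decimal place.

Flow: 52 L/min ÷ 60 = 0.8667 L/s.
Vt = flow × Ti = 0.8667 L/s × 0.62 s × 1000 mL/L = 537.35 mL.
R = (PIP − Pplat)/V̇ = (29.1 − 19.6) / 0.8667 = 9.5/0.8667 = 10.961 cmH2O·s/L.
C = Vt/(Pplat − PEEP) = 537.35 / (19.6 − 9) = 537.35/10.6 = 50.693 mL/cmH2O.
τ = R × C = 10.961 × 0.05069 L/cmH2O = 0.5556 s.
Fraction remaining = e^(−Te/τ) = e^(−0.70/0.5556) = 0.2837; trapped volume = 537.35 × 0.2837 = 152.45 mL.
Additional alveolar pressure from trapping ≈ V_trapped / C = 152.45 / 50.693 = 3.007 cmH2O.

3.0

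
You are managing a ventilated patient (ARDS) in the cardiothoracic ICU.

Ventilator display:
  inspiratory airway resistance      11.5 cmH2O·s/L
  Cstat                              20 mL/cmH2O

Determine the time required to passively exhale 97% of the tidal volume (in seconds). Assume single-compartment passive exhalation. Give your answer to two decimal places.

τ = R × C = 11.5 × 20 mL/cmH2O = 11.5 × 0.020 L/cmH2O = 0.23 s.
Exhaled fraction f = 1 − e^(−t/τ) → t = −τ·ln(1 − f) = −0.23·ln(0.03) = 0.8065 s.

0.81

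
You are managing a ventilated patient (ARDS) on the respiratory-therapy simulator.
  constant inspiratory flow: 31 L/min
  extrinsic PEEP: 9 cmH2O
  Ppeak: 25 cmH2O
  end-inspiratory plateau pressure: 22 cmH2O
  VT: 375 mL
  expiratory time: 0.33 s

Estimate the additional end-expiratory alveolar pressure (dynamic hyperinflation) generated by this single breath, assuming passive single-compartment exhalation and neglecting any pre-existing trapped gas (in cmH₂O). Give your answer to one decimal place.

Flow: 31 L/min ÷ 60 = 0.5167 L/s.
R = (PIP − Pplat)/V̇ = (25 − 22) / 0.5167 = 3.0/0.5167 = 5.806 cmH2O·s/L.
C = Vt/(Pplat − PEEP) = 375.0 / (22 − 9) = 375.0/13.0 = 28.846 mL/cmH2O.
τ = R × C = 5.806 × 0.02885 L/cmH2O = 0.1675 s.
Fraction remaining = e^(−Te/τ) = e^(−0.33/0.1675) = 0.1394; trapped volume = 375.0 × 0.1394 = 52.275 mL.
Additional alveolar pressure from trapping ≈ V_trapped / C = 52.275 / 28.846 = 1.812 cmH2O.

1.8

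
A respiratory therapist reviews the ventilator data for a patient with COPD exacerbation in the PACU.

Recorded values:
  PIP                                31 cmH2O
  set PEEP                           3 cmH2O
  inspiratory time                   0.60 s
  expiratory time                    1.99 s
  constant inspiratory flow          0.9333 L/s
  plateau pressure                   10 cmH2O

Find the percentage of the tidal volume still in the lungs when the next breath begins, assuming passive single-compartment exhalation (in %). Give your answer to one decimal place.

33.1

Vt = flow × Ti = 0.9333 L/s × 0.60 s × 1000 mL/L = 559.98 mL.
R = (PIP − Pplat)/V̇ = (31 − 10) / 0.9333 = 21.0/0.9333 = 22.501 cmH2O·s/L.
C = Vt/(Pplat − PEEP) = 559.98 / (10 − 3) = 559.98/7.0 = 79.997 mL/cmH2O.
τ = R × C = 22.501 × 0.08 L/cmH2O = 1.8 s.
Fraction remaining at end-expiration = e^(−Te/τ) = e^(−1.99/1.8) = 0.331 → 33.1%.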